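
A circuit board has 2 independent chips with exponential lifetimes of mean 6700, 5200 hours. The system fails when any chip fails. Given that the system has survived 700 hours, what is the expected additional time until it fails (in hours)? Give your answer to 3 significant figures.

2930

First-failure rate Σλ = 1/6700 + 1/5200 = 0.000341561.
By memorylessness the expected residual is 1/Σλ = 2927.73 hours, regardless of the 700 already elapsed.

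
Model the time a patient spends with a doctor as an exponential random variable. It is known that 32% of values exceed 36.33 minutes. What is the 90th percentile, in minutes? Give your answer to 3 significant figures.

73.4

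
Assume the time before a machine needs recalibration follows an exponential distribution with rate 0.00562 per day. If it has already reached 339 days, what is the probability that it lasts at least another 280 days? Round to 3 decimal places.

P(X > s+t | X > s) = e^(−λ(s+t))/e^(−λs) = e^(−λt), independent of s = 339.
P(X > 280) = e^(−1.5736) ≈ 0.207.

0.207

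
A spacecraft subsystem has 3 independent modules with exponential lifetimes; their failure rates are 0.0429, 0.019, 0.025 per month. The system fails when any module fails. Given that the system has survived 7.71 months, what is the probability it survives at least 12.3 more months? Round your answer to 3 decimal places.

Time to first failure ~ Exp(Σλ) with Σλ = 0.0869.
By memorylessness, P(T > 7.71+12.3 | T > 7.71) = P(T > 12.3) = e^(−0.0869·12.3) ≈ 0.343.

0.343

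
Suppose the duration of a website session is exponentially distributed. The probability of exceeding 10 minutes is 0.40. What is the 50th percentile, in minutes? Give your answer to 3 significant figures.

e^(−λ·10) = 0.40 ⇒ λ = −ln(0.40)/10 = 0.0916291.
50th percentile: 1 − e^(−λt) = 0.5, t = −ln(0.5)/λ = 7.56471 minutes.

7.56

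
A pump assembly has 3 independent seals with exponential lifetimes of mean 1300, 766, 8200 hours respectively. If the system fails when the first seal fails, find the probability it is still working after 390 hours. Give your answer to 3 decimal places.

0.425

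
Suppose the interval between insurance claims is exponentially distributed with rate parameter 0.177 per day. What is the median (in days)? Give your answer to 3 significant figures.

3.92

Set 1 − e^(−λt) = 0.5, so t = −ln(0.5)/λ = 0.69315/0.177 ≈ 3.91609 days.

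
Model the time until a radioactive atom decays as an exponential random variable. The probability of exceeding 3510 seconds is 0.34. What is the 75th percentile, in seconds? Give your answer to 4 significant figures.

4510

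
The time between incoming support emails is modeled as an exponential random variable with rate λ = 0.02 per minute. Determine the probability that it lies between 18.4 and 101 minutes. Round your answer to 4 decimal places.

0.5595

P(18.4 < X < 101) = e^(−λ·18.4) − e^(−λ·101) = 0.69212 − 0.13266 ≈ 0.5595.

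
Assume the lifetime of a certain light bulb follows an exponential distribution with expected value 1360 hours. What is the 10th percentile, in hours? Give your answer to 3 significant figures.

The rate is λ = 1/1360 = 0.000735294 per hour.
Set 1 − e^(−λt) = 0.1, so t = −ln(0.9)/λ = 0.10536/0.000735294 ≈ 143.29 hours.

143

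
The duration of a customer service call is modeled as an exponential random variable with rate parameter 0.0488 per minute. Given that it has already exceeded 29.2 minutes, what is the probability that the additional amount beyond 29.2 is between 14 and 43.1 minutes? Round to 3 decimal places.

0.383

Memoryless: the residual past 29.2 is again Exp(λ).
P(14 < residual < 43.1) = e^(−λ·14) − e^(−λ·43.1) = 0.50500 − 0.12206 ≈ 0.383.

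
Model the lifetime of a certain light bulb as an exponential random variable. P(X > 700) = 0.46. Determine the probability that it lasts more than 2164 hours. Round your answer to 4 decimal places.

e^(−λ·700) = 0.46 ⇒ λ = −ln(0.46)/700 = 0.00110933.
P(X > 2164) = e^(−0.00110933·2164) = e^(−2.4006) ≈ 0.0907.

0.0907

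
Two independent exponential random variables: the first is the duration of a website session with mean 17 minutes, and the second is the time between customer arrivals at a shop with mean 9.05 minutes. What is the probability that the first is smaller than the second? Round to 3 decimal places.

0.347

λ_1 = 1/17 = 0.0588235, λ_2 = 1/9.05 = 0.110497.
For independent exponentials, P(the first < the second) = λ_1/(λ_1+λ_2) = 0.0588235/0.169321 ≈ 0.347.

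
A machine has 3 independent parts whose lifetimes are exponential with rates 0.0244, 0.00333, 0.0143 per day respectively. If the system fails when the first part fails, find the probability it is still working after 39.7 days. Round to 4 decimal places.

0.1885

The time to first failure is exponential with rate Σλ = 0.0244 + 0.00333 + 0.0143 = 0.04203.
P(min > 39.7) = e^(−0.04203·39.7) = e^(−1.6686) ≈ 0.1885.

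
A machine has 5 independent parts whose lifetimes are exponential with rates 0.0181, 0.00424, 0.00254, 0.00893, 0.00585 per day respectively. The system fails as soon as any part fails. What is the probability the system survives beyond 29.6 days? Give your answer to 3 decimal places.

0.309

The time to first failure is exponential with rate Σλ = 0.0181 + 0.00424 + 0.00254 + 0.00893 + 0.00585 = 0.03966.
P(min > 29.6) = e^(−0.03966·29.6) = e^(−1.1739) ≈ 0.309.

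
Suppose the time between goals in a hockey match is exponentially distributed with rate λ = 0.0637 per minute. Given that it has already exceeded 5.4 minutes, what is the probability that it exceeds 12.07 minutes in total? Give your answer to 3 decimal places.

The exponential is memoryless, so the remaining time is again Exp(λ): the condition X > 5.4 is irrelevant.
P(X > 6.67) = e^(−0.42488) ≈ 0.654.

0.654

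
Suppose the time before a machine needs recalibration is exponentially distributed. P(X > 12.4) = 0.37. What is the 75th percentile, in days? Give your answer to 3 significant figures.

17.3

e^(−λ·12.4) = 0.37 ⇒ λ = −ln(0.37)/12.4 = 0.0801816.
75th percentile: 1 − e^(−λt) = 0.75, t = −ln(0.25)/λ = 17.2894 days.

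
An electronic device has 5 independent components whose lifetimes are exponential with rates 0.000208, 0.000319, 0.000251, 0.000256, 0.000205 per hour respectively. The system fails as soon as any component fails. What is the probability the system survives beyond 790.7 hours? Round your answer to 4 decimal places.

0.3754

The time to first failure is exponential with rate Σλ = 0.000208 + 0.000319 + 0.000251 + 0.000256 + 0.000205 = 0.001239.
P(min > 790.7) = e^(−0.001239·790.7) = e^(−0.97968) ≈ 0.3754.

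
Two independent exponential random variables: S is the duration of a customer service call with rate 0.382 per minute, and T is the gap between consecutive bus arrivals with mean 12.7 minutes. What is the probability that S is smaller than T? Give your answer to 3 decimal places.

λ_1 = 0.382, λ_2 = 1/12.7 = 0.0787402.
For independent exponentials, P(S < T) = λ_1/(λ_1+λ_2) = 0.382/0.46074 ≈ 0.829.

0.829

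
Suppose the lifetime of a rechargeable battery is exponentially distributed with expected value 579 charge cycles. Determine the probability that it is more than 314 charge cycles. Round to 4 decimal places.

0.5814

The rate is λ = 1/579 = 0.00172712 per charge cycle.
P(X > 314) = e^(−λ·314) = e^(−0.54231) ≈ 0.5814.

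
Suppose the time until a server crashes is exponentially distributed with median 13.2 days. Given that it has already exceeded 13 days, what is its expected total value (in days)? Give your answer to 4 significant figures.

For an exponential, median = ln(2)/λ, so λ = ln 2 / 13.2 = 0.0525112 per day.
By memorylessness, E[X | X > 13] = 13 + 1/λ = 13 + 19.0436 = 32.0436 days.

32.04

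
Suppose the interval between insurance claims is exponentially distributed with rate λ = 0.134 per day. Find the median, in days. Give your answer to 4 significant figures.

Set 1 − e^(−λt) = 0.5, so t = −ln(0.5)/λ = 0.69315/0.134 ≈ 5.17274 days.

5.173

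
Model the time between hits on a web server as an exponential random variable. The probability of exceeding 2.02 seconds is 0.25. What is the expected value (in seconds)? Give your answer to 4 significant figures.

e^(−λ·2.02) = 0.25 ⇒ λ = −ln(0.25)/2.02 = 0.686284.
Mean = 1/λ = 1.45712 seconds.

1.457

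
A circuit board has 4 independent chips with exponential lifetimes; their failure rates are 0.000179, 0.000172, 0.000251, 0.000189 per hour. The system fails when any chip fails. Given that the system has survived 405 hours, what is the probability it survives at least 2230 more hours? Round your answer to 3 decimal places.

Time to first failure ~ Exp(Σλ) with Σλ = 0.000791.
By memorylessness, P(T > 405+2230 | T > 405) = P(T > 2230) = e^(−0.000791·2230) ≈ 0.171.

0.171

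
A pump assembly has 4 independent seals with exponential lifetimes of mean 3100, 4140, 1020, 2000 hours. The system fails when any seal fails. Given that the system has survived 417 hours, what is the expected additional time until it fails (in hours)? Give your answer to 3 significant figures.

489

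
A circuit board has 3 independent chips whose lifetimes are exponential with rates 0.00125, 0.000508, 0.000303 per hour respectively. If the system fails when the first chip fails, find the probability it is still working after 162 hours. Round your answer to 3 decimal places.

The time to first failure is exponential with rate Σλ = 0.00125 + 0.000508 + 0.000303 = 0.002061.
P(min > 162) = e^(−0.002061·162) = e^(−0.33388) ≈ 0.716.

0.716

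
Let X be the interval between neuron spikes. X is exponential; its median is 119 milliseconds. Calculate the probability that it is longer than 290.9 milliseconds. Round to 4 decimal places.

0.1837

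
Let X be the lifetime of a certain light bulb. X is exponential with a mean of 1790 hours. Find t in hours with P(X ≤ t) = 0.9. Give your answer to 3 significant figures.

4120

The rate is λ = 1/1790 = 0.000558659 per hour.
Set 1 − e^(−λt) = 0.9, so t = −ln(0.1)/λ = 2.3026/0.000558659 ≈ 4121.63 hours.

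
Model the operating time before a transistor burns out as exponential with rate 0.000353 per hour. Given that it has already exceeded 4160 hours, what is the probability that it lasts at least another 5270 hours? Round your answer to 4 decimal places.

0.1556

By the memoryless property, P(X > 4160+5270 | X > 4160) = P(X > 5270).
P(X > 5270) = e^(−1.8603) ≈ 0.1556.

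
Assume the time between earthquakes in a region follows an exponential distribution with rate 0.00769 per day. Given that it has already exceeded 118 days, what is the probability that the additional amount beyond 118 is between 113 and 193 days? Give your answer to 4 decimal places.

Memoryless: the residual past 118 is again Exp(λ).
P(113 < residual < 193) = e^(−λ·113) − e^(−λ·193) = 0.41938 − 0.22669 ≈ 0.1927.

0.1927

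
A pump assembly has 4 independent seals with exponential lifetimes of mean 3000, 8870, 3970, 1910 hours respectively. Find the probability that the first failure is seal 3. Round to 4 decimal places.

0.2062

Rates: λ_i = 1/mean_i → 0.000333333, 0.00011274, 0.000251889, 0.00052356; Σλ = 0.00122152.
P(seal 3 first) = λ_3/Σλ = 0.000251889/0.00122152 ≈ 0.2062.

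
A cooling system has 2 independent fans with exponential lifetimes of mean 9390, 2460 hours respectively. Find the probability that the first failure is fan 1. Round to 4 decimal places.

Rates: λ_i = 1/mean_i → 0.000106496, 0.000406504; Σλ = 0.000513.
P(fan 1 first) = λ_1/Σλ = 0.000106496/0.000513 ≈ 0.2076.

0.2076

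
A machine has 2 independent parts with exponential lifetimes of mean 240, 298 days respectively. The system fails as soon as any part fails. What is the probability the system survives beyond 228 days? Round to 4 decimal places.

0.1799

The first failure time is exponential with rate Σλ_i = 1/240 + 1/298 = 0.00752237 per day.
P(min > 228) = e^(−0.00752237·228) = e^(−1.7151) ≈ 0.1799.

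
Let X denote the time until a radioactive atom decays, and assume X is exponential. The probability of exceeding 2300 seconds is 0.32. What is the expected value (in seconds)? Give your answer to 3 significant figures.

2020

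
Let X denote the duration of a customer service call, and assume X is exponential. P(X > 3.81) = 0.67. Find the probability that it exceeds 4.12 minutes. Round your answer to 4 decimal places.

0.6485

e^(−λ·3.81) = 0.67 ⇒ λ = −ln(0.67)/3.81 = 0.105112.
P(X > 4.12) = e^(−0.105112·4.12) = e^(−0.43306) ≈ 0.6485.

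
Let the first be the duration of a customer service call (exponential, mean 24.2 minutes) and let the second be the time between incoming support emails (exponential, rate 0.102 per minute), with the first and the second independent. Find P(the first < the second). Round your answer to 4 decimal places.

0.2883

λ_1 = 1/24.2 = 0.0413223, λ_2 = 0.102.
For independent exponentials, P(the first < the second) = λ_1/(λ_1+λ_2) = 0.0413223/0.143322 ≈ 0.2883.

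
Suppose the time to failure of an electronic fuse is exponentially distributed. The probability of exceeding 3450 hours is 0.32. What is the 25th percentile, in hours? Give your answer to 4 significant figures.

871.0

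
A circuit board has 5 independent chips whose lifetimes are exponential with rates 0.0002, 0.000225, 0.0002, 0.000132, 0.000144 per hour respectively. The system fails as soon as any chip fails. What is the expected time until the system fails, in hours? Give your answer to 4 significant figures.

The time to first failure is exponential with rate Σλ = 0.0002 + 0.000225 + 0.0002 + 0.000132 + 0.000144 = 0.000901.
E[min] = 1/Σλ = 1/0.000901 = 1109.88 hours.

1110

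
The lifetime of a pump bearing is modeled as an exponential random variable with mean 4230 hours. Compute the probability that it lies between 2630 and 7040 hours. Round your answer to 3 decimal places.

The rate is λ = 1/4230 = 0.000236407 per hour.
P(2630 < X < 7040) = e^(−λ·2630) − e^(−λ·7040) = 0.53700 − 0.18932 ≈ 0.348.

0.348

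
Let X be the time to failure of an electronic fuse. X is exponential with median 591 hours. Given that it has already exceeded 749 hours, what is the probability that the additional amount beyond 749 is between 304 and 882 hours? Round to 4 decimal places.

For an exponential, median = ln(2)/λ, so λ = ln 2 / 591 = 0.00117284 per hour.
Memoryless: the residual past 749 is again Exp(λ).
P(304 < residual < 882) = e^(−λ·304) − e^(−λ·882) = 0.70009 − 0.35542 ≈ 0.3447.

0.3447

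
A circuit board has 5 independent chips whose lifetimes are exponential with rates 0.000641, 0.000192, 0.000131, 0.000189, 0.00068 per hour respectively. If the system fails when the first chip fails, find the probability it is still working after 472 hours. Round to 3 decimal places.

0.421

The time to first failure is exponential with rate Σλ = 0.000641 + 0.000192 + 0.000131 + 0.000189 + 0.00068 = 0.001833.
P(min > 472) = e^(−0.001833·472) = e^(−0.86518) ≈ 0.421.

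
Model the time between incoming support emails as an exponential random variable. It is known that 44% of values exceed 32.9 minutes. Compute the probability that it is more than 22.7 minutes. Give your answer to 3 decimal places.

0.568

e^(−λ·32.9) = 0.44 ⇒ λ = −ln(0.44)/32.9 = 0.0249538.
P(X > 22.7) = e^(−0.0249538·22.7) = e^(−0.56645) ≈ 0.568.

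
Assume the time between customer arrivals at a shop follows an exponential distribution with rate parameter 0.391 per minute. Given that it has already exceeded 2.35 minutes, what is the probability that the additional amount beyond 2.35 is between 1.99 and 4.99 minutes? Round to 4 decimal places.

Memoryless: the residual past 2.35 is again Exp(λ).
P(1.99 < residual < 4.99) = e^(−λ·1.99) − e^(−λ·4.99) = 0.45928 − 0.14212 ≈ 0.3172.

0.3172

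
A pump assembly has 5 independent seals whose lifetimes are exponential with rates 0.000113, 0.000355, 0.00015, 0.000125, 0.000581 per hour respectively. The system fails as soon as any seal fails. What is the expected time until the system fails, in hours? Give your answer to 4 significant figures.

755.3

The time to first failure is exponential with rate Σλ = 0.000113 + 0.000355 + 0.00015 + 0.000125 + 0.000581 = 0.001324.
E[min] = 1/Σλ = 1/0.001324 = 755.287 hours.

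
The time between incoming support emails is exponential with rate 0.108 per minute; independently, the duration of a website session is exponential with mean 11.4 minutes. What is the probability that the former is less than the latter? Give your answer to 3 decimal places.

0.552

λ_1 = 0.108, λ_2 = 1/11.4 = 0.0877193.
For independent exponentials, P(the former < the latter) = λ_1/(λ_1+λ_2) = 0.108/0.195719 ≈ 0.552.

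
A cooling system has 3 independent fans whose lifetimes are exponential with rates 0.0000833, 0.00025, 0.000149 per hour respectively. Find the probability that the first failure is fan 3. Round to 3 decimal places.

The time to first failure is exponential with rate Σλ = 0.0000833 + 0.00025 + 0.000149 = 0.0004823.
P(fan 3 first) = λ_3/Σλ = 0.000149/0.0004823 ≈ 0.309.

0.309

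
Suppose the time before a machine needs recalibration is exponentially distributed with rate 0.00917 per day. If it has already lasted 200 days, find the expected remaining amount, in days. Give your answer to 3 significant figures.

By memorylessness, the remaining amount past any threshold is again Exp(λ) with mean 1/λ = 109.051 days.

109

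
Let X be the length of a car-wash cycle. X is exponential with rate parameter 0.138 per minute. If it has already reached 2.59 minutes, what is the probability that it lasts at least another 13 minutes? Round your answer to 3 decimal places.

0.166

The exponential is memoryless, so the remaining time is again Exp(λ): the condition X > 2.59 is irrelevant.
P(X > 13) = e^(−1.794) ≈ 0.166.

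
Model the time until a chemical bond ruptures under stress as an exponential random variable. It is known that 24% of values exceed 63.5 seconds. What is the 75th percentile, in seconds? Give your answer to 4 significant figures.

61.68

e^(−λ·63.5) = 0.24 ⇒ λ = −ln(0.24)/63.5 = 0.0224743.
75th percentile: 1 − e^(−λt) = 0.75, t = −ln(0.25)/λ = 61.6836 seconds.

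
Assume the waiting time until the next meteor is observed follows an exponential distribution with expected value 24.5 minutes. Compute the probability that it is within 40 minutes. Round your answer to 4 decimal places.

The rate is λ = 1/24.5 = 0.0408163 per minute.
P(X ≤ 40) = 1 − e^(−λ·40) = 1 − e^(−1.6327) ≈ 0.8046.

0.8046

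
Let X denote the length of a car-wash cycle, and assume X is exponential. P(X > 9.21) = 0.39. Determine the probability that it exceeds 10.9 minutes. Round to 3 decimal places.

e^(−λ·9.21) = 0.39 ⇒ λ = −ln(0.39)/9.21 = 0.102238.
P(X > 10.9) = e^(−0.102238·10.9) = e^(−1.1144) ≈ 0.328.

0.328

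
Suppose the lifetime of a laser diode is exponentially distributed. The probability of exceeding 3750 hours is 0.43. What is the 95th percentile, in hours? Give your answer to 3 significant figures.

13300

e^(−λ·3750) = 0.43 ⇒ λ = −ln(0.43)/3750 = 0.000225059.
95th percentile: 1 − e^(−λt) = 0.95, t = −ln(0.05)/λ = 13310.9 hours.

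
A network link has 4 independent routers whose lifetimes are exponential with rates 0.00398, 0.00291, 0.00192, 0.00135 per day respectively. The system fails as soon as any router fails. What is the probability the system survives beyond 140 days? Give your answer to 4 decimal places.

The time to first failure is exponential with rate Σλ = 0.00398 + 0.00291 + 0.00192 + 0.00135 = 0.01016.
P(min > 140) = e^(−0.01016·140) = e^(−1.4224) ≈ 0.2411.

0.2411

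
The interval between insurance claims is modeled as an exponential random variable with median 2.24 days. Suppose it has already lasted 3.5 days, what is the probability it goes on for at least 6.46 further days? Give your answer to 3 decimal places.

0.135

For an exponential, median = ln(2)/λ, so λ = ln 2 / 2.24 = 0.309441 per day.
The exponential is memoryless, so the remaining time is again Exp(λ): the condition X > 3.5 is irrelevant.
P(X > 6.46) = e^(−1.999) ≈ 0.135.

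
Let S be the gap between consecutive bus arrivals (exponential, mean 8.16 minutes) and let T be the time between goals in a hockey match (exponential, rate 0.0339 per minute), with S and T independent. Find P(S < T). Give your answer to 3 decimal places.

0.783

λ_1 = 1/8.16 = 0.122549, λ_2 = 0.0339.
For independent exponentials, P(S < T) = λ_1/(λ_1+λ_2) = 0.122549/0.156449 ≈ 0.783.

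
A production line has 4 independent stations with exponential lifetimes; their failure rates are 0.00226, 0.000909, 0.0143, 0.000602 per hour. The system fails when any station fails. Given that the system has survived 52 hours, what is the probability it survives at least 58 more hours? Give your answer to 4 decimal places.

Time to first failure ~ Exp(Σλ) with Σλ = 0.018071.
By memorylessness, P(T > 52+58 | T > 52) = P(T > 58) = e^(−0.018071·58) ≈ 0.3506.

0.3506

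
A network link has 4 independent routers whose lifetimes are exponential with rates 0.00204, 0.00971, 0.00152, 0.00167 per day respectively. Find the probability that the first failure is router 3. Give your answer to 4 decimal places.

The time to first failure is exponential with rate Σλ = 0.00204 + 0.00971 + 0.00152 + 0.00167 = 0.01494.
P(router 3 first) = λ_3/Σλ = 0.00152/0.01494 ≈ 0.1017.

0.1017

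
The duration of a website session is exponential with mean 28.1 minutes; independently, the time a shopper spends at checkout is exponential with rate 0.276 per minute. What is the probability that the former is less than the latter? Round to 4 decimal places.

0.1142

λ_1 = 1/28.1 = 0.0355872, λ_2 = 0.276.
For independent exponentials, P(the former < the latter) = λ_1/(λ_1+λ_2) = 0.0355872/0.311587 ≈ 0.1142.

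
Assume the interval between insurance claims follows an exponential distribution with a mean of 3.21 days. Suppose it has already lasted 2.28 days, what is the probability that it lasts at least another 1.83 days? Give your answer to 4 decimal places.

The rate is λ = 1/3.21 = 0.311526 per day.
P(X > s+t | X > s) = e^(−λ(s+t))/e^(−λs) = e^(−λt), independent of s = 2.28.
P(X > 1.83) = e^(−0.57009) ≈ 0.5655.

0.5655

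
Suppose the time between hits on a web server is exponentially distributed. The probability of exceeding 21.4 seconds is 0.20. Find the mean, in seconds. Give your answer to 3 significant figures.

e^(−λ·21.4) = 0.20 ⇒ λ = −ln(0.20)/21.4 = 0.0752074.
Mean = 1/λ = 13.2966 seconds.

13.3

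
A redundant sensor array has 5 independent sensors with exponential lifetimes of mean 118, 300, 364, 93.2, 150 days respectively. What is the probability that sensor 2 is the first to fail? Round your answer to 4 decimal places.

0.1043

Rates: λ_i = 1/mean_i → 0.00847458, 0.00333333, 0.00274725, 0.0107296, 0.00666667; Σλ = 0.0319514.
P(sensor 2 first) = λ_2/Σλ = 0.00333333/0.0319514 ≈ 0.1043.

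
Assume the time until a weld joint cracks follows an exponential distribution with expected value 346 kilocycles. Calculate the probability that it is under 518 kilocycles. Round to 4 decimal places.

The rate is λ = 1/346 = 0.00289017 per kilocycle.
P(X ≤ 518) = 1 − e^(−λ·518) = 1 − e^(−1.4971) ≈ 0.7762.

0.7762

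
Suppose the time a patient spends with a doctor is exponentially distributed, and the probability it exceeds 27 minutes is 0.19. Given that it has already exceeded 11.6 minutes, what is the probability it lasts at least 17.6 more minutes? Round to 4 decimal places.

0.3387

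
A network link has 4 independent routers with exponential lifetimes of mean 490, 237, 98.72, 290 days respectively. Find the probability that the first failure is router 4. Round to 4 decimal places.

Rates: λ_i = 1/mean_i → 0.00204082, 0.00421941, 0.0101297, 0.00344828; Σλ = 0.0198382.
P(router 4 first) = λ_4/Σλ = 0.00344828/0.0198382 ≈ 0.1738.

0.1738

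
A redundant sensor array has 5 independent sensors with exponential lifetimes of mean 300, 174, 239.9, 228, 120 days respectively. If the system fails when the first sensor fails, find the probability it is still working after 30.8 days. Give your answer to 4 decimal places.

0.4494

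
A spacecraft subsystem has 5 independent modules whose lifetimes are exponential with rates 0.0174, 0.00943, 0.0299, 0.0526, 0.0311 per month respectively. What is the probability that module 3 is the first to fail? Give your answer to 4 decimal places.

The time to first failure is exponential with rate Σλ = 0.0174 + 0.00943 + 0.0299 + 0.0526 + 0.0311 = 0.14043.
P(module 3 first) = λ_3/Σλ = 0.0299/0.14043 ≈ 0.2129.

0.2129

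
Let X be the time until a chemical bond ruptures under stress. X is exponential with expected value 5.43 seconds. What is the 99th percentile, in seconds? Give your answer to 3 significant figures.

25.0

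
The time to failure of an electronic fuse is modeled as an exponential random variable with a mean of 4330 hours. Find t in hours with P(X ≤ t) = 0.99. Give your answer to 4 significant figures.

The rate is λ = 1/4330 = 0.000230947 per hour.
Set 1 − e^(−λt) = 0.99, so t = −ln(0.01)/λ = 4.6052/0.000230947 ≈ 19940.4 hours.

19940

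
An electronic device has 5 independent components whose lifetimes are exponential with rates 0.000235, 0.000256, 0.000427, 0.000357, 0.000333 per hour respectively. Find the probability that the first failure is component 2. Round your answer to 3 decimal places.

0.159

The time to first failure is exponential with rate Σλ = 0.000235 + 0.000256 + 0.000427 + 0.000357 + 0.000333 = 0.001608.
P(component 2 first) = λ_2/Σλ = 0.000256/0.001608 ≈ 0.159.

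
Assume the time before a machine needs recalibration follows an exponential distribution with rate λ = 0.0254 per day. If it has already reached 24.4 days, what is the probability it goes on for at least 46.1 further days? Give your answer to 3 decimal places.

0.310

The exponential is memoryless, so the remaining time is again Exp(λ): the condition X > 24.4 is irrelevant.
P(X > 46.1) = e^(−1.1709) ≈ 0.310.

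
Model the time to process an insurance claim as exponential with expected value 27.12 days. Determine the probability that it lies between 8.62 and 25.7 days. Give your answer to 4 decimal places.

0.3401

The rate is λ = 1/27.12 = 0.0368732 per day.
P(8.62 < X < 25.7) = e^(−λ·8.62) − e^(−λ·25.7) = 0.72771 − 0.38765 ≈ 0.3401.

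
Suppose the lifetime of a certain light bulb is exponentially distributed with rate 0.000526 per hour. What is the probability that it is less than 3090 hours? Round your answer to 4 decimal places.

P(X ≤ 3090) = 1 − e^(−λ·3090) = 1 − e^(−1.6253) ≈ 0.8032.

0.8032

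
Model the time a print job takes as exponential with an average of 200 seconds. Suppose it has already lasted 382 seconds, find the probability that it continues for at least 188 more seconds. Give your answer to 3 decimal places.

0.391

The rate is λ = 1/200 = 0.005 per second.
The exponential is memoryless, so the remaining time is again Exp(λ): the condition X > 382 is irrelevant.
P(X > 188) = e^(−0.94) ≈ 0.391.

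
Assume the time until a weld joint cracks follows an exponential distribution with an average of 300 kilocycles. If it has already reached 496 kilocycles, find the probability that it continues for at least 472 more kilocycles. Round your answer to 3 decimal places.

The rate is λ = 1/300 = 0.00333333 per kilocycle.
By the memoryless property, P(X > 496+472 | X > 496) = P(X > 472).
P(X > 472) = e^(−1.5733) ≈ 0.207.

0.207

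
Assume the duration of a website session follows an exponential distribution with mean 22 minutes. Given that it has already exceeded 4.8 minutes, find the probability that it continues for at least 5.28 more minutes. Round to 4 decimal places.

The rate is λ = 1/22 = 0.0454545 per minute.
By the memoryless property, P(X > 4.8+5.28 | X > 4.8) = P(X > 5.28).
P(X > 5.28) = e^(−0.24) ≈ 0.7866.

0.7866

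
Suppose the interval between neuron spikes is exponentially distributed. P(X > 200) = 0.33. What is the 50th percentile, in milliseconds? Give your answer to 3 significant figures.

e^(−λ·200) = 0.33 ⇒ λ = −ln(0.33)/200 = 0.00554331.
50th percentile: 1 − e^(−λt) = 0.5, t = −ln(0.5)/λ = 125.042 milliseconds.

125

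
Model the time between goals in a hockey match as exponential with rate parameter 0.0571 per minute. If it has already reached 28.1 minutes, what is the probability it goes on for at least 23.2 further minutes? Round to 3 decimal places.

0.266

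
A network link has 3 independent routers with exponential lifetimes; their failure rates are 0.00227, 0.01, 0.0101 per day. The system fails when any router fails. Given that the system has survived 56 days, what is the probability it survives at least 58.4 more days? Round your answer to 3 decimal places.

Time to first failure ~ Exp(Σλ) with Σλ = 0.02237.
By memorylessness, P(T > 56+58.4 | T > 56) = P(T > 58.4) = e^(−0.02237·58.4) ≈ 0.271.

0.271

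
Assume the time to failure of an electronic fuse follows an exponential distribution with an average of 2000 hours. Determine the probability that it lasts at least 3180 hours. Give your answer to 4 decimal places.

0.2039

The rate is λ = 1/2000 = 0.0005 per hour.
P(X > 3180) = e^(−λ·3180) = e^(−1.59) ≈ 0.2039.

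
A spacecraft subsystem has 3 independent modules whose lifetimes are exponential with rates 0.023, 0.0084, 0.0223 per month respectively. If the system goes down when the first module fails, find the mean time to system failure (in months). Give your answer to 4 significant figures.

The time to first failure is exponential with rate Σλ = 0.023 + 0.0084 + 0.0223 = 0.0537.
E[min] = 1/Σλ = 1/0.0537 = 18.622 months.

18.62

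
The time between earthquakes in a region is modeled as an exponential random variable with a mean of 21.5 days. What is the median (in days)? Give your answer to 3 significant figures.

The rate is λ = 1/21.5 = 0.0465116 per day.
Set 1 − e^(−λt) = 0.5, so t = −ln(0.5)/λ = 0.69315/0.0465116 ≈ 14.9027 days.

14.9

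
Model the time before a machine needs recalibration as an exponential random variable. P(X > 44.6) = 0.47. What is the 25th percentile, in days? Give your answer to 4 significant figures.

e^(−λ·44.6) = 0.47 ⇒ λ = −ln(0.47)/44.6 = 0.0169288.
25th percentile: 1 − e^(−λt) = 0.25, t = −ln(0.75)/λ = 16.9937 days.

16.99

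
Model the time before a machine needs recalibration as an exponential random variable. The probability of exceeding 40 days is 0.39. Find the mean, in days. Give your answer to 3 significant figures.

42.5

e^(−λ·40) = 0.39 ⇒ λ = −ln(0.39)/40 = 0.0235402.
Mean = 1/λ = 42.4805 days.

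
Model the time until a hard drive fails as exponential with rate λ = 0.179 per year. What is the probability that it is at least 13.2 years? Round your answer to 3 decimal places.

P(X > 13.2) = e^(−λ·13.2) = e^(−2.3628) ≈ 0.094.

0.094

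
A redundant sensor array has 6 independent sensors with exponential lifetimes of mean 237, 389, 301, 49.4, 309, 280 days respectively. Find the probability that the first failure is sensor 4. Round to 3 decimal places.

Rates: λ_i = 1/mean_i → 0.00421941, 0.00257069, 0.00332226, 0.0202429, 0.00323625, 0.00357143; Σλ = 0.037163.
P(sensor 4 first) = λ_4/Σλ = 0.0202429/0.037163 ≈ 0.545.

0.545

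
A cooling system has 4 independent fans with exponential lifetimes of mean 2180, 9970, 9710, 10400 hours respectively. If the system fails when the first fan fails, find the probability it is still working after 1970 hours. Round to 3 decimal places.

The first failure time is exponential with rate Σλ_i = 1/2180 + 1/9970 + 1/9710 + 1/10400 = 0.000758157 per hour.
P(min > 1970) = e^(−0.000758157·1970) = e^(−1.4936) ≈ 0.225.

0.225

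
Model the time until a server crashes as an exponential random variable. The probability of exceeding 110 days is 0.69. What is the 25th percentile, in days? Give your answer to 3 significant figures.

e^(−λ·110) = 0.69 ⇒ λ = −ln(0.69)/110 = 0.00337331.
25th percentile: 1 − e^(−λt) = 0.25, t = −ln(0.75)/λ = 85.2819 days.

85.3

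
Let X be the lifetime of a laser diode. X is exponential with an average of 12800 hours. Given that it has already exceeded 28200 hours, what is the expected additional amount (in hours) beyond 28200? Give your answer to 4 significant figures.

12800

The rate is λ = 1/12800 = 0.000078125 per hour.
By memorylessness, the remaining amount past any threshold is again Exp(λ) with mean 1/λ = 12800 hours.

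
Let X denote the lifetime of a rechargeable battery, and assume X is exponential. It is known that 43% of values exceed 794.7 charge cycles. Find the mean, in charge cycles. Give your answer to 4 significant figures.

941.6

e^(−λ·794.7) = 0.43 ⇒ λ = −ln(0.43)/794.7 = 0.001062.
Mean = 1/λ = 941.621 charge cycles.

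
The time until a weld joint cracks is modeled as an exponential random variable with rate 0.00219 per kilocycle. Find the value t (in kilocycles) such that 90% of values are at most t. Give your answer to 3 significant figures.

Set 1 − e^(−λt) = 0.9, so t = −ln(0.1)/λ = 2.3026/0.00219 ≈ 1051.41 kilocycles.

1050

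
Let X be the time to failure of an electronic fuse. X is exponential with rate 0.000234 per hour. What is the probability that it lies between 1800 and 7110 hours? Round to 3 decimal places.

0.467

P(1800 < X < 7110) = e^(−λ·1800) − e^(−λ·7110) = 0.65626 − 0.18943 ≈ 0.467.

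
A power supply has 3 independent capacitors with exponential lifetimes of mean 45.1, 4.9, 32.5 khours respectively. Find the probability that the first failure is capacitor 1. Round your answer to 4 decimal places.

Rates: λ_i = 1/mean_i → 0.0221729, 0.204082, 0.0307692; Σλ = 0.257024.
P(capacitor 1 first) = λ_1/Σλ = 0.0221729/0.257024 ≈ 0.0863.

0.0863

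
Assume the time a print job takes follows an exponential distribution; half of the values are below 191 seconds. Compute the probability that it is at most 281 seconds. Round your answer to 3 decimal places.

For an exponential, median = ln(2)/λ, so λ = ln 2 / 191 = 0.00362904 per second.
P(X ≤ 281) = 1 − e^(−λ·281) = 1 − e^(−1.0198) ≈ 0.639.

0.639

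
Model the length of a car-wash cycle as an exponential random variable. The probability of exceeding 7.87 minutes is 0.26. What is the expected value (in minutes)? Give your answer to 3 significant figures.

e^(−λ·7.87) = 0.26 ⇒ λ = −ln(0.26)/7.87 = 0.171166.
Mean = 1/λ = 5.84229 minutes.

5.84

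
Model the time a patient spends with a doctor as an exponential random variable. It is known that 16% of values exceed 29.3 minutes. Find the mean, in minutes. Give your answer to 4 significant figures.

15.99

e^(−λ·29.3) = 0.16 ⇒ λ = −ln(0.16)/29.3 = 0.0625454.
Mean = 1/λ = 15.9884 minutes.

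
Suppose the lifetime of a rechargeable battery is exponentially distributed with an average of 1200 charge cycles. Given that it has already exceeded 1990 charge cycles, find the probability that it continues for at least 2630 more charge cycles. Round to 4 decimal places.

The rate is λ = 1/1200 = 0.000833333 per charge cycle.
The exponential is memoryless, so the remaining time is again Exp(λ): the condition X > 1990 is irrelevant.
P(X > 2630) = e^(−2.1917) ≈ 0.1117.

0.1117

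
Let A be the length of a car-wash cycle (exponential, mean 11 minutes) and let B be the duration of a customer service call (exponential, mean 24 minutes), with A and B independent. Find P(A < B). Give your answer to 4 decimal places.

λ_1 = 1/11 = 0.0909091, λ_2 = 1/24 = 0.0416667.
For independent exponentials, P(A < B) = λ_1/(λ_1+λ_2) = 0.0909091/0.132576 ≈ 0.6857.

0.6857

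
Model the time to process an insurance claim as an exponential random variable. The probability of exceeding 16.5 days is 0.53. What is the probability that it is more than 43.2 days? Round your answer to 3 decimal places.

e^(−λ·16.5) = 0.53 ⇒ λ = −ln(0.53)/16.5 = 0.0384775.
P(X > 43.2) = e^(−0.0384775·43.2) = e^(−1.6622) ≈ 0.190.

0.190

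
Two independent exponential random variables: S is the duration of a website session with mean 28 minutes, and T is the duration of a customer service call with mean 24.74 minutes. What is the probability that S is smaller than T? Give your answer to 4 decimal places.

0.4691

λ_1 = 1/28 = 0.0357143, λ_2 = 1/24.74 = 0.0404204.
For independent exponentials, P(S < T) = λ_1/(λ_1+λ_2) = 0.0357143/0.0761347 ≈ 0.4691.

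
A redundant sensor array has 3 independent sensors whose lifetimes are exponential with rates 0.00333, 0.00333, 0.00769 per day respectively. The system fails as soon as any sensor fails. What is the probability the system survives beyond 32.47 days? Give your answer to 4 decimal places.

0.6275

The time to first failure is exponential with rate Σλ = 0.00333 + 0.00333 + 0.00769 = 0.01435.
P(min > 32.47) = e^(−0.01435·32.47) = e^(−0.46594) ≈ 0.6275.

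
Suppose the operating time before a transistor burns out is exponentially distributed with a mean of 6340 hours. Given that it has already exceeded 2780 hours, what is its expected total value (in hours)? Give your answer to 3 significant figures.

The rate is λ = 1/6340 = 0.000157729 per hour.
By memorylessness, E[X | X > 2780] = 2780 + 1/λ = 2780 + 6340 = 9120 hours.

9120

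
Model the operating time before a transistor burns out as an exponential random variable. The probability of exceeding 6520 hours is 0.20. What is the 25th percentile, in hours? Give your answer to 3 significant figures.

e^(−λ·6520) = 0.20 ⇒ λ = −ln(0.20)/6520 = 0.000246846.
25th percentile: 1 − e^(−λt) = 0.25, t = −ln(0.75)/λ = 1165.43 hours.

1170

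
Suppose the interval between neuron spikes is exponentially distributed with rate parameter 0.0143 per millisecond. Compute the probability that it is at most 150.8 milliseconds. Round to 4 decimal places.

P(X ≤ 150.8) = 1 − e^(−λ·150.8) = 1 − e^(−2.1564) ≈ 0.8843.

0.8843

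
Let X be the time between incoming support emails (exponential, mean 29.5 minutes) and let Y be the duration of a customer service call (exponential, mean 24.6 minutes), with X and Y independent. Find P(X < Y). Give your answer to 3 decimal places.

0.455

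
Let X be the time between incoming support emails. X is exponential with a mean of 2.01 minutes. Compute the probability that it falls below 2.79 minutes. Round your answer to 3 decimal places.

0.750

The rate is λ = 1/2.01 = 0.497512 per minute.
P(X ≤ 2.79) = 1 − e^(−λ·2.79) = 1 − e^(−1.3881) ≈ 0.750.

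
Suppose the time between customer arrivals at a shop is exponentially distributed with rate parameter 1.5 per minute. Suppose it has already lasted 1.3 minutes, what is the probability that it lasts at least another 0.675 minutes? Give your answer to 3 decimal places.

0.363

By the memoryless property, P(X > 1.3+0.675 | X > 1.3) = P(X > 0.675).
P(X > 0.675) = e^(−1.0125) ≈ 0.363.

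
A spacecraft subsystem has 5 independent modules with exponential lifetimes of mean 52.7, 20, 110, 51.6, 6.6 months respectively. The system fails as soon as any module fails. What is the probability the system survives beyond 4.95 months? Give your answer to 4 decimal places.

0.2916

The first failure time is exponential with rate Σλ_i = 1/52.7 + 1/20 + 1/110 + 1/51.6 + 1/6.6 = 0.248961 per month.
P(min > 4.95) = e^(−0.248961·4.95) = e^(−1.2324) ≈ 0.2916.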